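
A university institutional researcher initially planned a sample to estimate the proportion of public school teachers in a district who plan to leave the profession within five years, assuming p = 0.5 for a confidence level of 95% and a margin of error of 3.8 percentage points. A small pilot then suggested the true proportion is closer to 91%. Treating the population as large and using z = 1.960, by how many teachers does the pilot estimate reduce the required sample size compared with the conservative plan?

Conservative (p = 0.5): n = 1.960² × 0.25 / 0.038² ≈ 665.10 → 666.
Using p = 0.91: p(1−p) = 0.0819, so n = 1.960² × 0.0819 / 0.038² ≈ 217.89 → 218.
Reduction: 666 − 218 = 448.

448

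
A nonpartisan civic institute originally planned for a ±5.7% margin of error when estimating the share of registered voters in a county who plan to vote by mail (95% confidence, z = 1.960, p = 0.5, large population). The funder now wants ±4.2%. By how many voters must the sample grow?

249

At ±5.7%: n = 1.960² × 0.2500 / 0.057² ≈ 295.60 → 296.
At ±4.2%: n = 1.960² × 0.2500 / 0.042² ≈ 544.44 → 545.
Additional respondents: 545 − 296 = 249.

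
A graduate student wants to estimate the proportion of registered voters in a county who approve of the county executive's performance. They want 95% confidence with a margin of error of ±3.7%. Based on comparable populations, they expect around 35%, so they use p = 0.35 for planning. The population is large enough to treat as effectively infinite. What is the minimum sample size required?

639

For 95% confidence, z = 1.96.
With p = 0.35, p(1−p) = 0.2275.
n = z²·p(1−p)/E² = 1.96² × 0.2275 / 0.037² = 3.8416 × 0.2275 / 0.001369 ≈ 638.40.
Rounding up gives n = 639.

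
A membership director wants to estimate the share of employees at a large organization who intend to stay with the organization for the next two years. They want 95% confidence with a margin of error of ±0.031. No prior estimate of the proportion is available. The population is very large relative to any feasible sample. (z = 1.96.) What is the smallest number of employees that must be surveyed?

1000

With no prior estimate, use p = 0.5, giving p(1−p) = 0.25.
n = z²·p(1−p)/E² = 1.96² × 0.2500 / 0.031² = 3.8416 × 0.2500 / 0.000961 ≈ 999.38.
Rounding up gives n = 1000.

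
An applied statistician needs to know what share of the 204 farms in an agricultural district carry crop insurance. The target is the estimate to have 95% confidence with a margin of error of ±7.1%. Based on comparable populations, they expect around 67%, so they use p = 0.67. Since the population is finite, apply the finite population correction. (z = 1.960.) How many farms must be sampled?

Unadjusted: n₀ = 1.960² × 0.67 × 0.33 / 0.071² ≈ 168.49, so n₀ = 169.
Finite population correction with N = 204: n = n₀ / (1 + (n₀−1)/N) = 169 / (1 + 168/204) = 169 / 1.8235 ≈ 92.68.
Rounding up, n = 93.

93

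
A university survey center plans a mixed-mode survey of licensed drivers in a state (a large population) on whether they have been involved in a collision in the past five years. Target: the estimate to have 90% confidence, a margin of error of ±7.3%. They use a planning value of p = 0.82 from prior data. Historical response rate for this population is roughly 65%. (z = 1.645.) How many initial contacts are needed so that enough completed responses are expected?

Completed interviews needed: n₀ = 1.645² × 0.1476 / 0.073² ≈ 74.95 → 75.
At a 65% response rate, contacts needed = 75 / 0.65 ≈ 115.38 → 116.

116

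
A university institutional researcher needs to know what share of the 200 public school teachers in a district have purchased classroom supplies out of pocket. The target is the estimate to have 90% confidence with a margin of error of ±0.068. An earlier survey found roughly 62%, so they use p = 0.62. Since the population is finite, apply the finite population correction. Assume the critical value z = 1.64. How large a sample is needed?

Unadjusted: n₀ = 1.64² × 0.62 × 0.38 / 0.068² ≈ 137.04, so n₀ = 138.
Finite population correction with N = 200: n = n₀ / (1 + (n₀−1)/N) = 138 / (1 + 137/200) = 138 / 1.6850 ≈ 81.90.
Rounding up, n = 82.

82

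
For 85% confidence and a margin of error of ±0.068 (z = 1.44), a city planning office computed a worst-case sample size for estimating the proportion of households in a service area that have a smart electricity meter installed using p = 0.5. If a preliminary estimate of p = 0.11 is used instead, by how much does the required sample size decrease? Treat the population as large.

69

Conservative (p = 0.5): n = 1.44² × 0.25 / 0.068² ≈ 112.11 → 113.
Using p = 0.11: p(1−p) = 0.0979, so n = 1.44² × 0.0979 / 0.068² ≈ 43.90 → 44.
Reduction: 113 − 44 = 69.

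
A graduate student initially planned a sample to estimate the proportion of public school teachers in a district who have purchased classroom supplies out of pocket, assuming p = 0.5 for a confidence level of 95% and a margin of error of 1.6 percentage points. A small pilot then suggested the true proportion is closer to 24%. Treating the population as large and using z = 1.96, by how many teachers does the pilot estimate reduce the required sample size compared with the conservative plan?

1014

Conservative (p = 0.5): n = 1.96² × 0.25 / 0.016² ≈ 3751.56 → 3752.
Using p = 0.24: p(1−p) = 0.1824, so n = 1.96² × 0.1824 / 0.016² ≈ 2737.14 → 2738.
Reduction: 3752 − 2738 = 1014.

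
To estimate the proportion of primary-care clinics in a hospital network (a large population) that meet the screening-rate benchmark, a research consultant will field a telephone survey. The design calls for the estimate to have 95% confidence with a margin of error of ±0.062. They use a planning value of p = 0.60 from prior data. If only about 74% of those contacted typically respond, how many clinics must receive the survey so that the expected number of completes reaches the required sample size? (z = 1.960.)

325

Completed interviews needed: n₀ = 1.960² × 0.2400 / 0.062² ≈ 239.85 → 240.
At a 74% response rate, contacts needed = 240 / 0.74 ≈ 324.32 → 325.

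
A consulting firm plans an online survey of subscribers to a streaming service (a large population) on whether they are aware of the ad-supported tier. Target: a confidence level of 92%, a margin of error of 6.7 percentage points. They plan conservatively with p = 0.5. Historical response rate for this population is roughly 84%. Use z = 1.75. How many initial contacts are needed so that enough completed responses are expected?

Completed interviews needed: n₀ = 1.75² × 0.2500 / 0.067² ≈ 170.56 → 171.
At an 84% response rate, contacts needed = 171 / 0.84 ≈ 203.57 → 204.

204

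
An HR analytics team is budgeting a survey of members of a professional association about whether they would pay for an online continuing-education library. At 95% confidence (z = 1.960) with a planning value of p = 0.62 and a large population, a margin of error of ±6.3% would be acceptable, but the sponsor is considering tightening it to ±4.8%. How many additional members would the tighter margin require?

164

At ±6.3%: n = 1.960² × 0.2356 / 0.063² ≈ 228.04 → 229.
At ±4.8%: n = 1.960² × 0.2356 / 0.048² ≈ 392.83 → 393.
Additional respondents: 393 − 229 = 164.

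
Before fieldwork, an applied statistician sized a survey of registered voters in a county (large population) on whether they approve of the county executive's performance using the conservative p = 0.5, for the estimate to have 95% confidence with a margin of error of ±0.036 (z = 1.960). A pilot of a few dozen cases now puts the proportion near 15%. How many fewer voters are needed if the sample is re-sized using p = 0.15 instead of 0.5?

Conservative (p = 0.5): n = 1.960² × 0.25 / 0.036² ≈ 741.05 → 742.
Using p = 0.15: p(1−p) = 0.1275, so n = 1.960² × 0.1275 / 0.036² ≈ 377.94 → 378.
Reduction: 742 − 378 = 364.

364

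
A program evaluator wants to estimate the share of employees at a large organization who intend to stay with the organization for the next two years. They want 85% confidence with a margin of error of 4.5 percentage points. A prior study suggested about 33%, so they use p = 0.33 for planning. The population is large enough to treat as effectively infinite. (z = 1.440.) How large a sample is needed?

With p = 0.33, p(1−p) = 0.2211.
n = z²·p(1−p)/E² = 1.440² × 0.2211 / 0.045² = 2.0736 × 0.2211 / 0.002025 ≈ 226.41.
Rounding up gives n = 227.

227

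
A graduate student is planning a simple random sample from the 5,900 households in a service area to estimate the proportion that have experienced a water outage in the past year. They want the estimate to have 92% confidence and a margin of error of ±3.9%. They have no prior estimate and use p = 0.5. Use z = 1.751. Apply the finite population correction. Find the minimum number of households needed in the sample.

Unadjusted: n₀ = 1.751² × 0.50 × 0.50 / 0.039² ≈ 503.94, so n₀ = 504.
Finite population correction with N = 5,900: n = n₀ / (1 + (n₀−1)/N) = 504 / (1 + 503/5900) = 504 / 1.0853 ≈ 464.41.
Rounding up, n = 465.

465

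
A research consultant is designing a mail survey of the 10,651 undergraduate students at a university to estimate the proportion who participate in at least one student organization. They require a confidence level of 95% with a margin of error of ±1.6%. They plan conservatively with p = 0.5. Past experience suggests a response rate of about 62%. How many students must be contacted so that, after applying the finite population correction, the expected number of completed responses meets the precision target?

4476

For 95% confidence, z = 1.960.
Completed interviews needed (unadjusted): n₀ = 1.960² × 0.2500 / 0.016² ≈ 3751.56 → 3752.
FPC for N = 10,651: n = 3752 / (1 + 3751/10651) = 3752 / 1.3522 ≈ 2774.79 → 2775.
At a 62% response rate, contacts needed = 2775 / 0.62 ≈ 4475.81 → 4476.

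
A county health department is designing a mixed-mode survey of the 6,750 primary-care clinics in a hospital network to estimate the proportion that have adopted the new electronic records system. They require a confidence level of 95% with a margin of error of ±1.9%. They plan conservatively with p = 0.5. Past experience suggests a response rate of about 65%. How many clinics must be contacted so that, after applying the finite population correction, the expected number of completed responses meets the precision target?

For 95% confidence, z = 1.960.
Completed interviews needed (unadjusted): n₀ = 1.960² × 0.2500 / 0.019² ≈ 2660.39 → 2661.
FPC for N = 6,750: n = 2661 / (1 + 2660/6750) = 2661 / 1.3941 ≈ 1908.79 → 1909.
At a 65% response rate, contacts needed = 1909 / 0.65 ≈ 2936.92 → 2937.

2937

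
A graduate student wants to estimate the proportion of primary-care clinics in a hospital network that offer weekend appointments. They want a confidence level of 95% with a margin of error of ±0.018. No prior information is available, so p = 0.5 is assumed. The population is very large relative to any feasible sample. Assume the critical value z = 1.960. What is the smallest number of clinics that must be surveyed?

2965

With p = 0.5, p(1−p) = 0.25.
n = z²·p(1−p)/E² = 1.960² × 0.2500 / 0.018² = 3.8416 × 0.2500 / 0.000324 ≈ 2964.20.
Rounding up gives n = 2965.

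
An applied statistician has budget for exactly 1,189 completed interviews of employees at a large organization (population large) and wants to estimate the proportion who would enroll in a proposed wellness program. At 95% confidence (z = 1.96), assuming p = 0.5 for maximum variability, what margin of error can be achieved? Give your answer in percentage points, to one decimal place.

2.8

SE(p̂) = √[p(1−p)/n] = √[0.2500/1189] = 0.01450.
E = z × SE = 1.96 × 0.01450 = 0.02842, or 2.8 percentage points.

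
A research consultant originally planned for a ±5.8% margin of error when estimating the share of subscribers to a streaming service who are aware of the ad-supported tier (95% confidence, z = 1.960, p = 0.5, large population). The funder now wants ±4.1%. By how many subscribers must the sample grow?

At ±5.8%: n = 1.960² × 0.2500 / 0.058² ≈ 285.49 → 286.
At ±4.1%: n = 1.960² × 0.2500 / 0.041² ≈ 571.33 → 572.
Additional respondents: 572 − 286 = 286.

286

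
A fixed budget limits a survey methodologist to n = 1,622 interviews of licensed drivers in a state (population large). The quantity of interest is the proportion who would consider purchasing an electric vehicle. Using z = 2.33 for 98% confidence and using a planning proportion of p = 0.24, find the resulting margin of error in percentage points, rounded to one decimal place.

2.5

SE(p̂) = √[p(1−p)/n] = √[0.1824/1622] = 0.01060.
E = z × SE = 2.33 × 0.01060 = 0.02471, or 2.5 percentage points.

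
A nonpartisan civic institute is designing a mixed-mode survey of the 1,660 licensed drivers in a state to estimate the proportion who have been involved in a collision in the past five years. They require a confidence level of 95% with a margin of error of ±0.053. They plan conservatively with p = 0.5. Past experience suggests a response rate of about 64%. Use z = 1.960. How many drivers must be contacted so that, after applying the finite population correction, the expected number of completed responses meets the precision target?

Completed interviews needed (unadjusted): n₀ = 1.960² × 0.2500 / 0.053² ≈ 341.90 → 342.
FPC for N = 1,660: n = 342 / (1 + 341/1660) = 342 / 1.2054 ≈ 283.72 → 284.
At a 64% response rate, contacts needed = 284 / 0.64 ≈ 443.75 → 444.

444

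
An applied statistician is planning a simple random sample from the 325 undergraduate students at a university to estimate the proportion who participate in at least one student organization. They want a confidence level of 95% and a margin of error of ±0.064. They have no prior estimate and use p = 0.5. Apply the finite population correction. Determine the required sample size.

For 95% confidence, z = 1.960.
Unadjusted: n₀ = 1.960² × 0.50 × 0.50 / 0.064² ≈ 234.47, so n₀ = 235.
Finite population correction with N = 325: n = n₀ / (1 + (n₀−1)/N) = 235 / (1 + 234/325) = 235 / 1.7200 ≈ 136.63.
Rounding up, n = 137.

137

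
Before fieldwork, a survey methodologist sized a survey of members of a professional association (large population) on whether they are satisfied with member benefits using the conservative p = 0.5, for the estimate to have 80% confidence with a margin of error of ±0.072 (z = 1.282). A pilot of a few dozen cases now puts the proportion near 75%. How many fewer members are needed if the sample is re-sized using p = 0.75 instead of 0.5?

20

Conservative (p = 0.5): n = 1.282² × 0.25 / 0.072² ≈ 79.26 → 80.
Using p = 0.75: p(1−p) = 0.1875, so n = 1.282² × 0.1875 / 0.072² ≈ 59.44 → 60.
Reduction: 80 − 60 = 20.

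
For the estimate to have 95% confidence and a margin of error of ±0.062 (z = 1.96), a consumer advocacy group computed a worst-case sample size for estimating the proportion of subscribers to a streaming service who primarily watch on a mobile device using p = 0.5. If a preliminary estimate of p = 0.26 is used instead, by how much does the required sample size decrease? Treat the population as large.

Conservative (p = 0.5): n = 1.96² × 0.25 / 0.062² ≈ 249.84 → 250.
Using p = 0.26: p(1−p) = 0.1924, so n = 1.96² × 0.1924 / 0.062² ≈ 192.28 → 193.
Reduction: 250 − 193 = 57.

57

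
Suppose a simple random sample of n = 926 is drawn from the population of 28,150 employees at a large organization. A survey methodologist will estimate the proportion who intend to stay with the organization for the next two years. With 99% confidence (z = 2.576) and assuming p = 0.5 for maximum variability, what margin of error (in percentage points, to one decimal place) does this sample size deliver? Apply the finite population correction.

4.2

Finite-population factor: (N−n)/(N−1) = (28150−926)/(28150−1) = 0.9671.
SE(p̂) = √[p(1−p)/n · (N−n)/(N−1)] = √[0.2500/926 × 0.9671] = 0.01616.
E = z × SE = 2.576 × 0.01616 = 0.04163 ≈ 4.2 percentage points.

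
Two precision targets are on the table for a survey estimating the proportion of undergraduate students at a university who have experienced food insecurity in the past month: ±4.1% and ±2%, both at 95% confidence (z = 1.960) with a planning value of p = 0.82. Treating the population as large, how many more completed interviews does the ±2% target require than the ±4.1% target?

At ±4.1%: n = 1.960² × 0.1476 / 0.041² ≈ 337.31 → 338.
At ±2%: n = 1.960² × 0.1476 / 0.020² ≈ 1417.55 → 1418.
Additional respondents: 1418 − 338 = 1080.

1080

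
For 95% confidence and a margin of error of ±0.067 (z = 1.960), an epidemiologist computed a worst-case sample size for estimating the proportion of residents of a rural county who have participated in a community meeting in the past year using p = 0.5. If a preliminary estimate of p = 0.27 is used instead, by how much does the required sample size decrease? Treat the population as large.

45

Conservative (p = 0.5): n = 1.960² × 0.25 / 0.067² ≈ 213.95 → 214.
Using p = 0.27: p(1−p) = 0.1971, so n = 1.960² × 0.1971 / 0.067² ≈ 168.67 → 169.
Reduction: 214 − 169 = 45.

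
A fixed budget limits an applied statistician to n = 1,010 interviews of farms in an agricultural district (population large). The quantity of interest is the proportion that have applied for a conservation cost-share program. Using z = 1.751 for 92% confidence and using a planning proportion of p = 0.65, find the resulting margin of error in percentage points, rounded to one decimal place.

SE(p̂) = √[p(1−p)/n] = √[0.2275/1010] = 0.01501.
E = z × SE = 1.751 × 0.01501 = 0.02628, or 2.6 percentage points.

2.6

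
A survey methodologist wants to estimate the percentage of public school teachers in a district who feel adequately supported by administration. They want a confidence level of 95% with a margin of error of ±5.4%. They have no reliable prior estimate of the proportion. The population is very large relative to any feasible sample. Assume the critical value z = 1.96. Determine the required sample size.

330

With no prior estimate, use p = 0.5, giving p(1−p) = 0.25.
n = z²·p(1−p)/E² = 1.96² × 0.2500 / 0.054² = 3.8416 × 0.2500 / 0.002916 ≈ 329.36.
Rounding up gives n = 330.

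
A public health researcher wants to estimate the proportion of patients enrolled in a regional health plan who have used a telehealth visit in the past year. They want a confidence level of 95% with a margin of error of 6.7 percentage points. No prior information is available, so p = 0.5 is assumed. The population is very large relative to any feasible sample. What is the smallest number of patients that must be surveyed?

For 95% confidence, z = 1.960.
With p = 0.5, p(1−p) = 0.25.
n = z²·p(1−p)/E² = 1.960² × 0.2500 / 0.067² = 3.8416 × 0.2500 / 0.004489 ≈ 213.95.
Rounding up gives n = 214.

214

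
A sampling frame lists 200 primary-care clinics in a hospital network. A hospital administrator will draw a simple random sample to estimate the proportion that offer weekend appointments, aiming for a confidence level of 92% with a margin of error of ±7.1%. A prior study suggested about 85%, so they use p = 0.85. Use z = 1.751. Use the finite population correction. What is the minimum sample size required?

57

Unadjusted: n₀ = 1.751² × 0.85 × 0.15 / 0.071² ≈ 77.55, so n₀ = 78.
Finite population correction with N = 200: n = n₀ / (1 + (n₀−1)/N) = 78 / (1 + 77/200) = 78 / 1.3850 ≈ 56.32.
Rounding up, n = 57.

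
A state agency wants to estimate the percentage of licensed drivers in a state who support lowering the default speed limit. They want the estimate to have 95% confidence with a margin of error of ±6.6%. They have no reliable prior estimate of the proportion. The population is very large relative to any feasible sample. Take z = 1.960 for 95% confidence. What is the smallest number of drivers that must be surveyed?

221

With no prior estimate, use p = 0.5, giving p(1−p) = 0.25.
n = z²·p(1−p)/E² = 1.960² × 0.2500 / 0.066² = 3.8416 × 0.2500 / 0.004356 ≈ 220.48.
Rounding up gives n = 221.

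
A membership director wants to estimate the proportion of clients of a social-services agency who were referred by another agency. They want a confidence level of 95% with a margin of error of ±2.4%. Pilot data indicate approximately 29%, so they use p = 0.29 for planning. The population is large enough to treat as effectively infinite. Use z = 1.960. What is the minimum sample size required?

1374

With p = 0.29, p(1−p) = 0.2059.
n = z²·p(1−p)/E² = 1.960² × 0.2059 / 0.024² = 3.8416 × 0.2059 / 0.000576 ≈ 1373.24.
Rounding up gives n = 1374.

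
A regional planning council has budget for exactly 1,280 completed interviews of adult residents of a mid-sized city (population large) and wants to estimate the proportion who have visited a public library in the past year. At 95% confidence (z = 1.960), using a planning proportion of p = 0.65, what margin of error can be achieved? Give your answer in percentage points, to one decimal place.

SE(p̂) = √[p(1−p)/n] = √[0.2275/1280] = 0.01333.
E = z × SE = 1.960 × 0.01333 = 0.02613, or 2.6 percentage points.

2.6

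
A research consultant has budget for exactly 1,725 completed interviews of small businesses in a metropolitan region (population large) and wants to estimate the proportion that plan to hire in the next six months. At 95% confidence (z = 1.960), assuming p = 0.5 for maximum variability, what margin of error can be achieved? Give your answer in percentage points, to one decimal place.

2.4

SE(p̂) = √[p(1−p)/n] = √[0.2500/1725] = 0.01204.
E = z × SE = 1.960 × 0.01204 = 0.02360, or 2.4 percentage points.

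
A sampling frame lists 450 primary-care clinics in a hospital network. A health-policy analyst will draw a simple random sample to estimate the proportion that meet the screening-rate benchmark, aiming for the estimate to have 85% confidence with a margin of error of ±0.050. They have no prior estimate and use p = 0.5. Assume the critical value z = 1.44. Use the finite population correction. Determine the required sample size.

Unadjusted: n₀ = 1.44² × 0.50 × 0.50 / 0.050² ≈ 207.36, so n₀ = 208.
Finite population correction with N = 450: n = n₀ / (1 + (n₀−1)/N) = 208 / (1 + 207/450) = 208 / 1.4600 ≈ 142.47.
Rounding up, n = 143.

143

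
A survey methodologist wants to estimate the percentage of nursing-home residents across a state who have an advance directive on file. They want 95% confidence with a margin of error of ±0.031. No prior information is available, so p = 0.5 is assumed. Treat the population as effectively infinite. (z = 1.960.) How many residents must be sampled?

With p = 0.5, p(1−p) = 0.25.
n = z²·p(1−p)/E² = 1.960² × 0.2500 / 0.031² = 3.8416 × 0.2500 / 0.000961 ≈ 999.38.
Rounding up gives n = 1000.

1000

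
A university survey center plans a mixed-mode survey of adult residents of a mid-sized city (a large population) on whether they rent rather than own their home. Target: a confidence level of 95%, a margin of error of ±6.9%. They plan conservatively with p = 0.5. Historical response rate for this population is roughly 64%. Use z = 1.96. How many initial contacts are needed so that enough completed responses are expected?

316

Completed interviews needed: n₀ = 1.96² × 0.2500 / 0.069² ≈ 201.72 → 202.
At a 64% response rate, contacts needed = 202 / 0.64 ≈ 315.62 → 316.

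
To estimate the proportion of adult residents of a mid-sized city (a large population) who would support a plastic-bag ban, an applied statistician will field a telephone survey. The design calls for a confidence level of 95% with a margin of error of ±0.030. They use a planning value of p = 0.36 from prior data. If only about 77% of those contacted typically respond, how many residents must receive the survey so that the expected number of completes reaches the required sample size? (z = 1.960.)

1278

Completed interviews needed: n₀ = 1.960² × 0.2304 / 0.030² ≈ 983.45 → 984.
At a 77% response rate, contacts needed = 984 / 0.77 ≈ 1277.92 → 1278.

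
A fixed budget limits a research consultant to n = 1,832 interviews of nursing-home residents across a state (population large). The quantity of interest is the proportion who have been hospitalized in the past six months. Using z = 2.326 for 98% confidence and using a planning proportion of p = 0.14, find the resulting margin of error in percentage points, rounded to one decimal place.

SE(p̂) = √[p(1−p)/n] = √[0.1204/1832] = 0.00811.
E = z × SE = 2.326 × 0.00811 = 0.01886, or 1.9 percentage points.

1.9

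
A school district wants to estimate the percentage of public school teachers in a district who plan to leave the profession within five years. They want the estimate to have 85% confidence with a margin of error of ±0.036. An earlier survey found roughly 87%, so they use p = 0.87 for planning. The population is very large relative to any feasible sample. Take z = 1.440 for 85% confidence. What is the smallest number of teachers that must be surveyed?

181

With p = 0.87, p(1−p) = 0.1131.
n = z²·p(1−p)/E² = 1.440² × 0.1131 / 0.036² = 2.0736 × 0.1131 / 0.001296 ≈ 180.96.
Rounding up gives n = 181.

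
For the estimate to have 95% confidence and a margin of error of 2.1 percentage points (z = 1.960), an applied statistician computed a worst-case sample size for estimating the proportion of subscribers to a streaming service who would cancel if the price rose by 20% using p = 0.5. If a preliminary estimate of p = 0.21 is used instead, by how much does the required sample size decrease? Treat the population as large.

Conservative (p = 0.5): n = 1.960² × 0.25 / 0.021² ≈ 2177.78 → 2178.
Using p = 0.21: p(1−p) = 0.1659, so n = 1.960² × 0.1659 / 0.021² ≈ 1445.17 → 1446.
Reduction: 2178 − 1446 = 732.

732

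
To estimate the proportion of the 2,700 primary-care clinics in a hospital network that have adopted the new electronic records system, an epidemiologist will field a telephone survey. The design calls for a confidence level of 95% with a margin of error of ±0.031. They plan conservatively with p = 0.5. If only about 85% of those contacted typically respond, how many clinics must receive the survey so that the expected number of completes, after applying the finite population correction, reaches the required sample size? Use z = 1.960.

859

Completed interviews needed (unadjusted): n₀ = 1.960² × 0.2500 / 0.031² ≈ 999.38 → 1000.
FPC for N = 2,700: n = 1000 / (1 + 999/2700) = 1000 / 1.3700 ≈ 729.93 → 730.
At an 85% response rate, contacts needed = 730 / 0.85 ≈ 858.82 → 859.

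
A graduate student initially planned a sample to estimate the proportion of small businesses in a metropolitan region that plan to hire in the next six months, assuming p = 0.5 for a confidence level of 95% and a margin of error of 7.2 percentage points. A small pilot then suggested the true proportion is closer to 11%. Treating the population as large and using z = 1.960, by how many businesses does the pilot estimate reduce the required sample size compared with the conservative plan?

113

Conservative (p = 0.5): n = 1.960² × 0.25 / 0.072² ≈ 185.26 → 186.
Using p = 0.11: p(1−p) = 0.0979, so n = 1.960² × 0.0979 / 0.072² ≈ 72.55 → 73.
Reduction: 186 − 73 = 113.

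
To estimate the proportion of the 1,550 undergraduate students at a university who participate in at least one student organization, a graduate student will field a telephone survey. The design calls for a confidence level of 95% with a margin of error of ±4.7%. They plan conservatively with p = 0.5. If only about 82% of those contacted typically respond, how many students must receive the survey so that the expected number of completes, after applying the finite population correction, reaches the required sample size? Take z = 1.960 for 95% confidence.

Completed interviews needed (unadjusted): n₀ = 1.960² × 0.2500 / 0.047² ≈ 434.77 → 435.
FPC for N = 1,550: n = 435 / (1 + 434/1550) = 435 / 1.2800 ≈ 339.84 → 340.
At an 82% response rate, contacts needed = 340 / 0.82 ≈ 414.63 → 415.

415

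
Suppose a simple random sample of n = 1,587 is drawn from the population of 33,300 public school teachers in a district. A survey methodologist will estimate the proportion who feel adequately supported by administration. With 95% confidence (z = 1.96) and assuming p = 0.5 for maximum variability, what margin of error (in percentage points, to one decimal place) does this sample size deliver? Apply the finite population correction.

2.4

Finite-population factor: (N−n)/(N−1) = (33300−1587)/(33300−1) = 0.9524.
SE(p̂) = √[p(1−p)/n · (N−n)/(N−1)] = √[0.2500/1587 × 0.9524] = 0.01225.
E = z × SE = 1.96 × 0.01225 = 0.02401 ≈ 2.4 percentage points.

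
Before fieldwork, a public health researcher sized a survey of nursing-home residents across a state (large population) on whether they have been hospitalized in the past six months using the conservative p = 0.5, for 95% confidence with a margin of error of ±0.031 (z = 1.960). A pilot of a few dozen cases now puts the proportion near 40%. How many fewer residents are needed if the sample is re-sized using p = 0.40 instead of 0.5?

Conservative (p = 0.5): n = 1.960² × 0.25 / 0.031² ≈ 999.38 → 1000.
Using p = 0.40: p(1−p) = 0.2400, so n = 1.960² × 0.2400 / 0.031² ≈ 959.40 → 960.
Reduction: 1000 − 960 = 40.

40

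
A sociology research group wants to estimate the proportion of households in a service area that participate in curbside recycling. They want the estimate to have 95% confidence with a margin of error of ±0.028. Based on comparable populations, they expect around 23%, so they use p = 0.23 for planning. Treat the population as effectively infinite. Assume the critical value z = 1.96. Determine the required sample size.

With p = 0.23, p(1−p) = 0.1771.
n = z²·p(1−p)/E² = 1.96² × 0.1771 / 0.028² = 3.8416 × 0.1771 / 0.000784 ≈ 867.79.
Rounding up gives n = 868.

868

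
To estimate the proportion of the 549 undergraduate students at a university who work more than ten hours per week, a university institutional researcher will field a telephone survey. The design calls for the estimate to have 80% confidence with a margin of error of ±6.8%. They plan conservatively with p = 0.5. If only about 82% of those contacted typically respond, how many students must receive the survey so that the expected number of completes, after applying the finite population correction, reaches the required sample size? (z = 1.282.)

Completed interviews needed (unadjusted): n₀ = 1.282² × 0.2500 / 0.068² ≈ 88.86 → 89.
FPC for N = 549: n = 89 / (1 + 88/549) = 89 / 1.1603 ≈ 76.70 → 77.
At an 82% response rate, contacts needed = 77 / 0.82 ≈ 93.90 → 94.

94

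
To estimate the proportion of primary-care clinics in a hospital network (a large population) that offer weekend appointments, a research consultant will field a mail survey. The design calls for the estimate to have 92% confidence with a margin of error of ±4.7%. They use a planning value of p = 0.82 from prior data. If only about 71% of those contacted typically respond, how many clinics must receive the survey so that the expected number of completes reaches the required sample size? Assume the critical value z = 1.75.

289

Completed interviews needed: n₀ = 1.75² × 0.1476 / 0.047² ≈ 204.63 → 205.
At a 71% response rate, contacts needed = 205 / 0.71 ≈ 288.73 → 289.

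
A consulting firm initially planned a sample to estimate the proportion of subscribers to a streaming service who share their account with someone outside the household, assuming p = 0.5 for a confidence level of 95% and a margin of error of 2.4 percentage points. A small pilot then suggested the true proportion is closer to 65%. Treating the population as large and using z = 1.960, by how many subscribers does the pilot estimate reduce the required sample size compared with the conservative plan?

Conservative (p = 0.5): n = 1.960² × 0.25 / 0.024² ≈ 1667.36 → 1668.
Using p = 0.65: p(1−p) = 0.2275, so n = 1.960² × 0.2275 / 0.024² ≈ 1517.30 → 1518.
Reduction: 1668 − 1518 = 150.

150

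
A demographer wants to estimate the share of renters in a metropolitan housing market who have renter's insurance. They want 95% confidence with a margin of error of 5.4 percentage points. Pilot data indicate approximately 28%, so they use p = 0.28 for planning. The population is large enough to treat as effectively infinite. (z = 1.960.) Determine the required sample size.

With p = 0.28, p(1−p) = 0.2016.
n = z²·p(1−p)/E² = 1.960² × 0.2016 / 0.054² = 3.8416 × 0.2016 / 0.002916 ≈ 265.59.
Rounding up gives n = 266.

266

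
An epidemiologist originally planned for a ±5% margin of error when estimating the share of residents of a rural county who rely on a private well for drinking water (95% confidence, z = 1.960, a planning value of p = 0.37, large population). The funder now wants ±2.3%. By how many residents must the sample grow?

1334

At ±5%: n = 1.960² × 0.2331 / 0.050² ≈ 358.19 → 359.
At ±2.3%: n = 1.960² × 0.2331 / 0.023² ≈ 1692.77 → 1693.
Additional respondents: 1693 − 359 = 1334.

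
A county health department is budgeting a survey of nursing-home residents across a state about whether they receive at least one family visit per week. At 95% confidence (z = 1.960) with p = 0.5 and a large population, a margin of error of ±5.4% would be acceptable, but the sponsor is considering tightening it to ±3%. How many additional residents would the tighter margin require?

At ±5.4%: n = 1.960² × 0.2500 / 0.054² ≈ 329.36 → 330.
At ±3%: n = 1.960² × 0.2500 / 0.030² ≈ 1067.11 → 1068.
Additional respondents: 1068 − 330 = 738.

738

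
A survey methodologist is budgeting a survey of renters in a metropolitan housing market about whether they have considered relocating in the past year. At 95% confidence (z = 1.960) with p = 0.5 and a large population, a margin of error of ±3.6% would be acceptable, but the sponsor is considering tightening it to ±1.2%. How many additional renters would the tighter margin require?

5928

At ±3.6%: n = 1.960² × 0.2500 / 0.036² ≈ 741.05 → 742.
At ±1.2%: n = 1.960² × 0.2500 / 0.012² ≈ 6669.44 → 6670.
Additional respondents: 6670 − 742 = 5928.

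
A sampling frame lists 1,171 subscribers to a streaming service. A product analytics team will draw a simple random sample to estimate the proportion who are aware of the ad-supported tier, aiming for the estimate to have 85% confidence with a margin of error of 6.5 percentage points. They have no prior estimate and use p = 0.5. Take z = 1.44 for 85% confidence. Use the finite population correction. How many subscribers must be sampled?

112

Unadjusted: n₀ = 1.44² × 0.50 × 0.50 / 0.065² ≈ 122.70, so n₀ = 123.
Finite population correction with N = 1,171: n = n₀ / (1 + (n₀−1)/N) = 123 / (1 + 122/1171) = 123 / 1.1042 ≈ 111.39.
Rounding up, n = 112.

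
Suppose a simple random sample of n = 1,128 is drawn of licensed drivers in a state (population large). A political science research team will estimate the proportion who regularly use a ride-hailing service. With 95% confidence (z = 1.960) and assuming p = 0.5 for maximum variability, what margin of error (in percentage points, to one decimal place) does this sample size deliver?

SE(p̂) = √[p(1−p)/n] = √[0.2500/1128] = 0.01489.
E = z × SE = 1.960 × 0.01489 = 0.02918, or 2.9 percentage points.

2.9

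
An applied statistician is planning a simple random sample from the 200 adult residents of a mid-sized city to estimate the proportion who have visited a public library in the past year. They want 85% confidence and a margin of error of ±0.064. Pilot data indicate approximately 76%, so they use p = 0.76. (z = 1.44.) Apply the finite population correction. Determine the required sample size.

Unadjusted: n₀ = 1.44² × 0.76 × 0.24 / 0.064² ≈ 92.34, so n₀ = 93.
Finite population correction with N = 200: n = n₀ / (1 + (n₀−1)/N) = 93 / (1 + 92/200) = 93 / 1.4600 ≈ 63.70.
Rounding up, n = 64.

64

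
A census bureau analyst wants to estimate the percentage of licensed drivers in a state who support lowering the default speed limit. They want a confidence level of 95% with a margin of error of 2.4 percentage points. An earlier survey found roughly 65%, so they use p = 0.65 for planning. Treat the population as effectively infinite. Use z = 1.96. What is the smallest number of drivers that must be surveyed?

With p = 0.65, p(1−p) = 0.2275.
n = z²·p(1−p)/E² = 1.96² × 0.2275 / 0.024² = 3.8416 × 0.2275 / 0.000576 ≈ 1517.30.
Rounding up gives n = 1518.

1518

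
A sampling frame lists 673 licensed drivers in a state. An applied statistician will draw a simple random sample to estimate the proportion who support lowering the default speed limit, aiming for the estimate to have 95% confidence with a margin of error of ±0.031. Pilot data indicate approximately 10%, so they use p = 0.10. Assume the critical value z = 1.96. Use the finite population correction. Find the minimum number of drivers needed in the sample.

235

Unadjusted: n₀ = 1.96² × 0.10 × 0.90 / 0.031² ≈ 359.78, so n₀ = 360.
Finite population correction with N = 673: n = n₀ / (1 + (n₀−1)/N) = 360 / (1 + 359/673) = 360 / 1.5334 ≈ 234.77.
Rounding up, n = 235.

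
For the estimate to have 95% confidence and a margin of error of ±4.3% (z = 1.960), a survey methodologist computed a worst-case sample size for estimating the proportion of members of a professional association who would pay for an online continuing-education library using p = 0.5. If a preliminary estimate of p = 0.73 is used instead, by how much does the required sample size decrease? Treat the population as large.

Conservative (p = 0.5): n = 1.960² × 0.25 / 0.043² ≈ 519.42 → 520.
Using p = 0.73: p(1−p) = 0.1971, so n = 1.960² × 0.1971 / 0.043² ≈ 409.51 → 410.
Reduction: 520 − 410 = 110.

110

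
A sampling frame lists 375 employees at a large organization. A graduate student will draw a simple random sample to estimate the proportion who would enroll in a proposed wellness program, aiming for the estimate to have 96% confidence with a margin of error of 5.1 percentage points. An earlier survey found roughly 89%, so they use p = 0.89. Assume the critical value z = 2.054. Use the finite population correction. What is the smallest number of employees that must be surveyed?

112

Unadjusted: n₀ = 2.054² × 0.89 × 0.11 / 0.051² ≈ 158.80, so n₀ = 159.
Finite population correction with N = 375: n = n₀ / (1 + (n₀−1)/N) = 159 / (1 + 158/375) = 159 / 1.4213 ≈ 111.87.
Rounding up, n = 112.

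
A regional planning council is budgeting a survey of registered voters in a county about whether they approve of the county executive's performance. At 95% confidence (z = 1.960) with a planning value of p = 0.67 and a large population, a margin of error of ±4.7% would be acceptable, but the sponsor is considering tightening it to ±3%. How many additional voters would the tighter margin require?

559

At ±4.7%: n = 1.960² × 0.2211 / 0.047² ≈ 384.51 → 385.
At ±3%: n = 1.960² × 0.2211 / 0.030² ≈ 943.75 → 944.
Additional respondents: 944 − 385 = 559.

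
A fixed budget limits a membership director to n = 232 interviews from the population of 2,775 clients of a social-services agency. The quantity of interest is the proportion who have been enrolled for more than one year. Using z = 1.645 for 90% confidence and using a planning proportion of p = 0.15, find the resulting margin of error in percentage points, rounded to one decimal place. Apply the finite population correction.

3.7

Finite-population factor: (N−n)/(N−1) = (2775−232)/(2775−1) = 0.9167.
SE(p̂) = √[p(1−p)/n · (N−n)/(N−1)] = √[0.1275/232 × 0.9167] = 0.02245.
E = z × SE = 1.645 × 0.02245 = 0.03692 ≈ 3.7 percentage points.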